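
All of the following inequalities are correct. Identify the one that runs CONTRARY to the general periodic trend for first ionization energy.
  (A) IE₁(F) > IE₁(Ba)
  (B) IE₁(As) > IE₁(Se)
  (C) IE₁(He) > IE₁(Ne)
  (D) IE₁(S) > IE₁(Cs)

(B)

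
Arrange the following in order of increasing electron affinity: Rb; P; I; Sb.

EA tends to increase across a period and decrease down a group, though the pattern is less regular than for IE or radius.
These span different periods and groups, so the two trends combine.
P > Rb: both effects reinforce here, so P is clearly the higher of the two.
Sb > P: this pair runs against the simple trend — see the exception note.
I > Sb: both are in period 5; the period trend gives I the larger value.
Note the exception: Sb has a higher electron affinity than P, contrary to the simple trend — both are half-filled np³, but the pairing/repulsion penalty for the added electron shrinks as the p orbitals become larger and more diffuse down the group, and for Sb that outweighs the weaker nuclear attraction.
For reference (kJ/mol): P 72, Rb 47, Sb 103, I 295.
So from lowest to highest: Rb < P < Sb < I.

Rb, P, Sb, I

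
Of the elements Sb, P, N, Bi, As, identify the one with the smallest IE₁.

Bi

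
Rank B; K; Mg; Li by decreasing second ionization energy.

Li, K, B, Mg

After 1 electron has been removed, what remains? B⁺ still has 2 valence electrons; K⁺ is the bare [Ar] core; Mg⁺ still has 1 valence electron; Li⁺ is the bare [He] core.
Breaking into a closed-shell core is much more expensive than removing a leftover valence electron — K and Li have the largest IE_2 here.
Valence configurations: B⁺ [He]2s², Mg⁺ [Ne]3s¹.
The numbers (kJ/mol): B 2427, K 3052, Mg 1451, Li 7298.
Hence IE_2: Mg < B < K < Li.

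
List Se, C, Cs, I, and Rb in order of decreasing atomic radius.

Cs > Rb > I > Se > C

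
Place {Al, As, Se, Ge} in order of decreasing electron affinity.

Al is in period 3, group 13; Ge is in period 4, group 14; As is in period 4, group 15; Se is in period 4, group 16.
Electron affinity generally becomes more exothermic across a period toward the halogens and less exothermic down a group.
Neither a single period nor a single group — weigh both effects.
As > Al: period and group pull opposite ways; the across-period shift dominates (78 vs 42 kJ/mol).
Ge > As: this pair runs against the simple trend — see the exception note.
Se > Ge: both are in period 4; the period trend gives Se the larger value.
Note the exception: Ge has a higher electron affinity than As, contrary to the simple trend — adding an electron to As's half-filled 4p³ is unfavourable, so Ge (4p²) has the more exothermic EA.
Approximate values (kJ/mol): Al 42, Ge 119, As 78, Se 195.
So from highest to lowest: Se > Ge > As > Al.

Se > Ge > As > Al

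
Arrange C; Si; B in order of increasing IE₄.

Si, C, B

IE_4 is the cost of taking one more electron from the +3 cation: C³⁺ still has 1 valence electron; Si³⁺ still has 1 valence electron; B³⁺ is the bare [He] core.
Breaking into a closed-shell core is much more expensive than removing a leftover valence electron — B has the largest IE_4 here.
Valence configurations: C³⁺ [He]2s¹, Si³⁺ [Ne]3s¹.
Approximate IE_4 values (kJ/mol): C 6223, Si 4356, B 25026.
Hence IE_4: Si < C < B.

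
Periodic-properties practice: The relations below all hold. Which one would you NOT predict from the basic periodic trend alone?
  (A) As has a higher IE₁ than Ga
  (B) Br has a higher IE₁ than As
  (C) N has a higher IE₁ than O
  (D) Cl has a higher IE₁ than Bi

The general trend: IE₁ increases across a period and decreases down a group.
(A) As (period 4, group 15) vs Ga (period 4, group 13): the stated order agrees with the simple trend.
(B) Br (period 4, group 17) vs As (period 4, group 15): the stated order agrees with the simple trend.
(C) N (period 2, group 15) vs O (period 2, group 16): the stated order contradicts the simple trend.
(D) Cl (period 3, group 17) vs Bi (period 6, group 15): the stated order agrees with the simple trend.
The exception is (C): pairing an electron in O's 2p⁴ costs repulsion energy, so O ionizes more easily than half-filled N (2p³).

(C)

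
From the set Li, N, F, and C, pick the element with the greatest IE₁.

F

Li is in period 2, group 1; C is in period 2, group 14; N is in period 2, group 15; F is in period 2, group 17.
Removing the outermost electron gets harder across a period and easier down a group.
All lie in period 2, so first ionization energy increases left to right.
The greatest IE₁ among these belongs to F.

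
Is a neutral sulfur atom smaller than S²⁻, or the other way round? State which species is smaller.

Forming S²⁻ adds 2 electrons to S. More electron–electron repulsion in the same shell, with unchanged nuclear charge, lets the cloud expand.
An anion is larger than its parent atom: S²⁻ > S.

S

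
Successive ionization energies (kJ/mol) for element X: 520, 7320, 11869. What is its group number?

Group 1

Look for the largest jump between consecutive ionization energies: IE2/IE1 ≈ 14.1, far larger than any earlier ratio.
That jump marks the point where a core electron is being removed. So the atom has 1 valence electron.
A main-group element with 1 valence electron is in group 1.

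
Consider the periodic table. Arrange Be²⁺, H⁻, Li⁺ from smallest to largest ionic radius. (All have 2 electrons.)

Be²⁺, Li⁺, H⁻

All of these have 2 electrons, so size is governed by nuclear charge alone: the more protons, the stronger the pull on the same electron cloud, and the smaller the ion.
Nuclear charges: Be²⁺ (Z=4), Li⁺ (Z=3), H⁻ (Z=1).
Smallest to largest: Be²⁺ < Li⁺ < H⁻.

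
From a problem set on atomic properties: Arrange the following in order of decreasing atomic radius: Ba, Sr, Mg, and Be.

Be is in period 2, group 2; Mg is in period 3, group 2; Sr is in period 5, group 2; Ba is in period 6, group 2.
Atomic radius shrinks across a period as nuclear charge pulls the same shell inward, and grows down a group as new shells are added.
All are in group 2, so atomic radius increases down the group.
So from largest to smallest: Ba > Sr > Mg > Be.

Ba, Sr, Mg, Be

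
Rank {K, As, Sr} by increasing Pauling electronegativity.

K, Sr, As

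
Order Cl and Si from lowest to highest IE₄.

Si, Cl

IE_4 is the cost of taking one more electron from the +3 cation: Cl³⁺ still has 4 valence electrons; Si³⁺ still has 1 valence electron.
All are still removing valence electrons, so compare the +3 ions as you would atoms: IE_4 generally rises across a period (higher Z_eff) and falls down a group (larger shell), subject to the usual subshell exceptions.
Valence configurations: Cl³⁺ [Ne]3s²3p², Si³⁺ [Ne]3s¹.
Approximate IE_4 values (kJ/mol): Cl 5159, Si 4356.
Hence IE_4: Si < Cl.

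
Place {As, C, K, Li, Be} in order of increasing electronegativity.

Li is in period 2, group 1; Be is in period 2, group 2; C is in period 2, group 14; K is in period 4, group 1; As is in period 4, group 15.
Smaller atoms with higher effective nuclear charge are more electronegative.
These span different periods and groups, so the two trends combine.
Li > K: Li sits above K in group 1, so the down-group effect alone puts Li higher.
Be > Li: both are in period 2; the period trend gives Be the larger value.
As > Be: the two effects oppose for this pair; the across-period effect wins (2.18 vs 1.57).
C > As: the two effects oppose for this pair; the down-group effect wins (2.55 vs 2.18).
Tabulated electronegativity (Pauling): Li 0.98, Be 1.57, C 2.55, K 0.82, As 2.18.
So from lowest to highest: K < Li < Be < As < C.

K < Li < Be < As < C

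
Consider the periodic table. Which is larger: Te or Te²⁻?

Forming Te²⁻ adds 2 electrons to Te. More electron–electron repulsion in the same shell, with unchanged nuclear charge, lets the cloud expand.
An anion is larger than its parent atom: Te²⁻ > Te.

Te²⁻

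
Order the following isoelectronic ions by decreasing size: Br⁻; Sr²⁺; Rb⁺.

Br⁻ > Rb⁺ > Sr²⁺

All of these have 36 electrons, so size is governed by nuclear charge alone: the more protons, the stronger the pull on the same electron cloud, and the smaller the ion.
Nuclear charges: Sr²⁺ (Z=38), Rb⁺ (Z=37), Br⁻ (Z=35).
Largest to smallest: Br⁻ > Rb⁺ > Sr²⁺.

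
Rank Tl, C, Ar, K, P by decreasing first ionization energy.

C is in period 2, group 14; P is in period 3, group 15; Ar is in period 3, group 18; K is in period 4, group 1; Tl is in period 6, group 13.
IE₁ increases left→right with effective nuclear charge and decreases top→bottom as the valence shell moves farther out.
These span different periods and groups, so the two trends combine.
Tl > K: the two effects oppose for this pair; the across-period effect wins (589 vs 419 kJ/mol).
P > Tl: both effects reinforce here, so P is clearly the higher of the two.
C > P: period and group pull opposite ways; the down-group shift dominates (1086 vs 1012 kJ/mol).
Ar > C: period and group pull opposite ways; the across-period shift dominates (1521 vs 1086 kJ/mol).
Tabulated first ionization energy (kJ/mol): C 1086, P 1012, Ar 1521, K 419, Tl 589.
So from highest to lowest: Ar > C > P > Tl > K.

Ar > C > P > Tl > K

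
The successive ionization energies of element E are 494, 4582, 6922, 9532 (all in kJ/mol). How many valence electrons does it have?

1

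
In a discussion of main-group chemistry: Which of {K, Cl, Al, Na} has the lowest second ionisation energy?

After 1 electron has been removed, what remains? K⁺ is the bare [Ar] core; Cl⁺ still has 6 valence electrons; Al⁺ still has 2 valence electrons; Na⁺ is the bare [Ne] core.
Core electrons are held far more tightly than valence electrons, so K and Na top the IE_2 order.
Valence configurations: Cl⁺ [Ne]3s²3p⁴, Al⁺ [Ne]3s².
Tabulated IE_2 (kJ/mol): K 3052, Cl 2298, Al 1817, Na 4562.
So the second ionization energies run Al < Cl < K < Na.

Al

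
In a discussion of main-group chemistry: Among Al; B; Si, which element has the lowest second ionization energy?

Si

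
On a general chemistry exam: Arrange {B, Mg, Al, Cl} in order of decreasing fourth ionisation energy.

B > Al > Mg > Cl

The fourth ionization energy removes an electron from the +3 ion. For each element: B³⁺ is the bare [He] core; Mg³⁺ is already 1 electron into the core; Al³⁺ is the bare [Ne] core; Cl³⁺ still has 4 valence electrons.
Breaking into a closed-shell core is much more expensive than removing a leftover valence electron — Mg, Al and B have the largest IE_4 here.
The numbers (kJ/mol): B 25026, Mg 10543, Al 11577, Cl 5159.
Hence IE_4: Cl < Mg < Al < B.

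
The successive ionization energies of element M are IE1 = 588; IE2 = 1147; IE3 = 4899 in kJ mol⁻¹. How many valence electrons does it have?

2

Look for the largest jump between consecutive ionization energies: IE3/IE2 ≈ 4.3, far larger than any earlier ratio.
That jump marks the point where a core electron is being removed. So the atom has 2 valence electrons.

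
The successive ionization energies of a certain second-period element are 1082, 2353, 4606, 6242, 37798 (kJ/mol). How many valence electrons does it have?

Look for the largest jump between consecutive ionization energies: IE5/IE4 ≈ 6.1, far larger than any earlier ratio.
That jump marks the point where a core electron is being removed. So the atom has 4 valence electrons.

4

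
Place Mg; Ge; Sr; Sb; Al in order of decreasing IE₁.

Mg is in period 3, group 2; Al is in period 3, group 13; Ge is in period 4, group 14; Sr is in period 5, group 2; Sb is in period 5, group 15.
First ionization energy rises across a period (greater Z_eff holds electrons more tightly) and falls down a group (valence electrons are farther from the nucleus).
Neither a single period nor a single group — weigh both effects.
Al > Sr: both effects reinforce here, so Al is clearly the higher of the two.
Mg > Al: this pair runs against the simple trend — see the exception note.
Ge > Mg: period and group pull opposite ways; the across-period shift dominates (762 vs 738 kJ/mol).
Sb > Ge: the two effects oppose for this pair; the across-period effect wins (831 vs 762 kJ/mol).
Note the exception: Mg has a higher first ionization energy than Al, contrary to the simple trend — Al's single 3p electron is easier to remove than one from Mg's filled 3s².
For reference (kJ/mol): Mg 738, Al 578, Ge 762, Sr 550, Sb 831.
So from highest to lowest: Sb > Ge > Mg > Al > Sr.

Sb, Ge, Mg, Al, Sr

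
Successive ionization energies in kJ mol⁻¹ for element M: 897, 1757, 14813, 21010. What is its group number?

Group 2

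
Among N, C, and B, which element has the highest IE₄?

B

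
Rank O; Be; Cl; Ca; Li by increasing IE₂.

Ca < Be < Cl < O < Li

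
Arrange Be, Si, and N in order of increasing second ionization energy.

Si, Be, N

IE_2 is the cost of taking one more electron from the +1 cation: Be⁺ still has 1 valence electron; Si⁺ still has 3 valence electrons; N⁺ still has 4 valence electrons.
All are still removing valence electrons, so compare the +1 ions as you would atoms: IE_2 generally rises across a period (higher Z_eff) and falls down a group (larger shell), subject to the usual subshell exceptions.
Valence configurations: Be⁺ [He]2s¹, Si⁺ [Ne]3s²3p¹, N⁺ [He]2s²2p².
Tabulated IE_2 (kJ/mol): Be 1757, Si 1577, N 2856.
Putting it together, IE_2: Si < Be < N.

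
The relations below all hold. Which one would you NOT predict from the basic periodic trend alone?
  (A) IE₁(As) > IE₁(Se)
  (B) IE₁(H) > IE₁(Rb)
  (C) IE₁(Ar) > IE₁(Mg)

(A)

The general trend: first ionization energy increases across a period and decreases down a group.
(A) As (period 4, group 15) vs Se (period 4, group 16): the stated order contradicts the simple trend.
(B) H (period 1, group 1) vs Rb (period 5, group 1): the stated order agrees with the simple trend.
(C) Ar (period 3, group 18) vs Mg (period 3, group 2): the stated order agrees with the simple trend.
The exception is (A): Se (4p⁴) ionizes more easily than half-filled As (4p³).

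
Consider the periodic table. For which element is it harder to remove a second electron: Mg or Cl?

Consider each +1 ion: Mg⁺ still has 1 valence electron; Cl⁺ still has 6 valence electrons.
All are still removing valence electrons, so compare the +1 ions as you would atoms: IE_2 generally rises across a period (higher Z_eff) and falls down a group (larger shell), subject to the usual subshell exceptions.
Valence configurations: Mg⁺ [Ne]3s¹, Cl⁺ [Ne]3s²3p⁴.
Tabulated IE_2 (kJ/mol): Mg 1451, Cl 2298.
So the second ionization energies run Mg < Cl.

Cl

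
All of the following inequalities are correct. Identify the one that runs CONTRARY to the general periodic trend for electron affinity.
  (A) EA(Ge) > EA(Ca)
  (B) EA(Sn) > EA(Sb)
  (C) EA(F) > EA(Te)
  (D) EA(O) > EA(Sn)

(B)

The general trend: electron affinity increases across a period and decreases down a group.
(A) Ge (period 4, group 14) vs Ca (period 4, group 2): the stated order agrees with the simple trend.
(B) Sn (period 5, group 14) vs Sb (period 5, group 15): the stated order contradicts the simple trend.
(C) F (period 2, group 17) vs Te (period 5, group 16): the stated order agrees with the simple trend.
(D) O (period 2, group 16) vs Sn (period 5, group 14): the stated order agrees with the simple trend.
The exception is (B): adding an electron to Sb's half-filled 5p³ is unfavourable, so Sn has the more exothermic EA.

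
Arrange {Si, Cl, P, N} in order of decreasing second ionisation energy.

N, Cl, P, Si

The second ionization energy removes an electron from the +1 ion. For each element: Si⁺ still has 3 valence electrons; Cl⁺ still has 6 valence electrons; P⁺ still has 4 valence electrons; N⁺ still has 4 valence electrons.
All are still removing valence electrons, so compare the +1 ions as you would atoms: IE_2 generally rises across a period (higher Z_eff) and falls down a group (larger shell), subject to the usual subshell exceptions.
Valence configurations: Si⁺ [Ne]3s²3p¹, Cl⁺ [Ne]3s²3p⁴, P⁺ [Ne]3s²3p², N⁺ [He]2s²2p².
Approximate IE_2 values (kJ/mol): Si 1577, Cl 2298, P 1907, N 2856.
Putting it together, IE_2: Si < P < Cl < N.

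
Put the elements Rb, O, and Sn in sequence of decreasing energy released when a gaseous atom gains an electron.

O > Sn > Rb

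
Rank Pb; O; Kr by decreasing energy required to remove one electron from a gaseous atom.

Kr > O > Pb

Removing the outermost electron gets harder across a period and easier down a group.
These span different periods and groups, so the two trends combine.
O > Pb: relative to Pb, both the across-period and down-group shifts push O's first ionization energy up.
Kr > O: the two effects oppose for this pair; the across-period effect wins (1351 vs 1314 kJ/mol).
For reference (kJ/mol): O 1314, Kr 1351, Pb 716.
So from highest to lowest: Kr > O > Pb.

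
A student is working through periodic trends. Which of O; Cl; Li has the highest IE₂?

Li

Consider each +1 ion: O⁺ still has 5 valence electrons; Cl⁺ still has 6 valence electrons; Li⁺ is the bare [He] core.
Breaking into a closed-shell core is much more expensive than removing a leftover valence electron — Li has the largest IE_2 here.
Valence configurations: O⁺ [He]2s²2p³, Cl⁺ [Ne]3s²3p⁴.
The numbers (kJ/mol): O 3388, Cl 2298, Li 7298.
Hence IE_2: Cl < O < Li.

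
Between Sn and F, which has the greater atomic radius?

Sn

F is in period 2, group 17; Sn is in period 5, group 14.
Radius decreases left→right (rising Z_eff, same n) and increases top→bottom (higher n).
Neither a single period nor a single group — weigh both effects.
Sn > F: relative to F, both the across-period and down-group shifts push Sn's atomic radius up.
For reference (pm): F 64, Sn 140.
So Sn has the greater atomic radius (Sn > F).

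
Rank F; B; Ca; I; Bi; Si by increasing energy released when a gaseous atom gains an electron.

B is in period 2, group 13; F is in period 2, group 17; Si is in period 3, group 14; Ca is in period 4, group 2; I is in period 5, group 17; Bi is in period 6, group 15.
Atoms with high Z_eff and room in the valence shell (especially the halogens) have the most exothermic electron affinities.
Here both period and group differ, so the two effects have to be weighed against each other.
B > Ca: relative to Ca, both the across-period and down-group shifts push B's electron affinity up.
Bi > B: the two effects oppose for this pair; the across-period effect wins (91 vs 27 kJ/mol).
Si > Bi: the two effects oppose for this pair; the down-group effect wins (134 vs 91 kJ/mol).
I > Si: the two effects oppose for this pair; the across-period effect wins (295 vs 134 kJ/mol).
F > I: F sits above I in group 17, so the down-group effect alone puts F higher.
Tabulated electron affinity (kJ/mol): B 27, F 328, Si 134, Ca 2, I 295, Bi 91.
So from lowest to highest: Ca < B < Bi < Si < I < F.

Ca < B < Bi < Si < I < F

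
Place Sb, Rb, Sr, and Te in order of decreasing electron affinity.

Rb is in period 5, group 1; Sr is in period 5, group 2; Sb is in period 5, group 15; Te is in period 5, group 16.
Adding an electron releases more energy for atoms nearer the top right (short of the noble gases).
All lie in period 5; the across-period trend (electron affinity increases left to right) applies, with the exception below.
Note the exception: Rb has a higher electron affinity than Sr, contrary to the simple trend — adding an electron to Sr (ns²) has to open a new, higher-energy np subshell, which is unfavourable.
Tabulated electron affinity (kJ/mol): Rb 47, Sr 5, Sb 103, Te 190.
So from highest to lowest: Te > Sb > Rb > Sr.

Te > Sb > Rb > Sr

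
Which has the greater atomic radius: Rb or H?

Rb

H is in period 1, group 1; Rb is in period 5, group 1.
Radius decreases left→right (rising Z_eff, same n) and increases top→bottom (higher n).
All are in group 1, so atomic radius increases down the group.
So Rb has the greater atomic radius (Rb > H).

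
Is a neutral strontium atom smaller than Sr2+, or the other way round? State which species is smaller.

Sr2+

Forming Sr2+ removes 2 electrons from Sr. Fewer electrons for the same nuclear charge means less shielding and a higher Z_eff on the remaining electrons, and for main-group metals the entire outer shell is lost.
A cation is smaller than its parent atom: Sr2+ < Sr.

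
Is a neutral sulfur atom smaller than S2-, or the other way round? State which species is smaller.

S

Forming S2- adds 2 electrons to S. More electron–electron repulsion in the same shell, with unchanged nuclear charge, lets the cloud expand.
An anion is larger than its parent atom: S2- > S.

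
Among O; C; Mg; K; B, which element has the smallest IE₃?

B

Consider each +2 ion: O²⁺ still has 4 valence electrons; C²⁺ still has 2 valence electrons; Mg²⁺ is the bare [Ne] core; K²⁺ is already 1 electron into the core; B²⁺ still has 1 valence electron.
Usually core removal costs more than valence removal, but here the competition is close: a tightly held n=2 valence electron can cost more to remove than an n=3 core electron, so the actual values have to decide it.
Valence configurations: O²⁺ [He]2s²2p², C²⁺ [He]2s², B²⁺ [He]2s¹.
Approximate IE_3 values (kJ/mol): O 5300, C 4620, Mg 7733, K 4420, B 3660.
Overall IE_3 order: B < K < C < O < Mg.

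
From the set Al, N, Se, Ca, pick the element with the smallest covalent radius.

Radius decreases left→right (rising Z_eff, same n) and increases top→bottom (higher n).
Neither a single period nor a single group — weigh both effects.
Se > N: the two effects oppose for this pair; the down-group effect wins (116 vs 71 pm).
Al > Se: period and group pull opposite ways; the across-period shift dominates (126 vs 116 pm).
Ca > Al: both effects reinforce here, so Ca is clearly the larger of the two.
Approximate values (pm): N 71, Al 126, Ca 171, Se 116.
The smallest covalent radius among these belongs to N.

N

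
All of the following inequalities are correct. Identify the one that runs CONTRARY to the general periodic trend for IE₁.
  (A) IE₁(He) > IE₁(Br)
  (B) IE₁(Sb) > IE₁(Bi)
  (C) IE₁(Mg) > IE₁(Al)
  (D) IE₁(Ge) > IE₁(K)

The general trend: IE₁ increases across a period and decreases down a group.
(A) He (period 1, group 18) vs Br (period 4, group 17): the stated order agrees with the simple trend.
(B) Sb (period 5, group 15) vs Bi (period 6, group 15): the stated order agrees with the simple trend.
(C) Mg (period 3, group 2) vs Al (period 3, group 13): the stated order contradicts the simple trend.
(D) Ge (period 4, group 14) vs K (period 4, group 1): the stated order agrees with the simple trend.
The exception is (C): Al's single 3p electron is easier to remove than one from Mg's filled 3s².

(C)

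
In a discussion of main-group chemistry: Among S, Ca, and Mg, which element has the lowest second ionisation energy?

Ca

Consider each +1 ion: S⁺ still has 5 valence electrons; Ca⁺ still has 1 valence electron; Mg⁺ still has 1 valence electron.
All are still removing valence electrons, so compare the +1 ions as you would atoms: IE_2 generally rises across a period (higher Z_eff) and falls down a group (larger shell), subject to the usual subshell exceptions.
Valence configurations: S⁺ [Ne]3s²3p³, Ca⁺ [Ar]4s¹, Mg⁺ [Ne]3s¹.
Approximate IE_2 values (kJ/mol): S 2252, Ca 1145, Mg 1451.
Overall IE_2 order: Ca < Mg < S.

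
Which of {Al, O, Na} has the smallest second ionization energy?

Al

IE_2 is the cost of taking one more electron from the +1 cation: Al⁺ still has 2 valence electrons; O⁺ still has 5 valence electrons; Na⁺ is the bare [Ne] core.
Breaking into a closed-shell core is much more expensive than removing a leftover valence electron — Na has the largest IE_2 here.
Valence configurations: Al⁺ [Ne]3s², O⁺ [He]2s²2p³.
Approximate IE_2 values (kJ/mol): Al 1817, O 3388, Na 4562.
Overall IE_2 order: Al < O < Na.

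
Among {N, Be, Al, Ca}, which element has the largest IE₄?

Be

The fourth ionization energy removes an electron from the +3 ion. For each element: N³⁺ still has 2 valence electrons; Be³⁺ is already 1 electron into the core; Al³⁺ is the bare [Ne] core; Ca³⁺ is already 1 electron into the core.
Usually core removal costs more than valence removal, but here the competition is close: a tightly held n=2 valence electron can cost more to remove than an n=3 core electron, so the actual values have to decide it.
Tabulated IE_4 (kJ/mol): N 7475, Be 21007, Al 11577, Ca 6491.
Hence IE_4: Ca < N < Al < Be.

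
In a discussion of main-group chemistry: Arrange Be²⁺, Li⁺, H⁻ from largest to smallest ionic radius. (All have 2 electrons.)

H⁻, Li⁺, Be²⁺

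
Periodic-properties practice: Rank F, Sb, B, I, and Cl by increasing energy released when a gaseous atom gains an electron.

B is in period 2, group 13; F is in period 2, group 17; Cl is in period 3, group 17; Sb is in period 5, group 15; I is in period 5, group 17.
Atoms with high Z_eff and room in the valence shell (especially the halogens) have the most exothermic electron affinities.
These span different periods and groups, so the two trends combine.
Sb > B: period and group pull opposite ways; the across-period shift dominates (103 vs 27 kJ/mol).
I > Sb: both are in period 5; the period trend gives I the larger value.
F > I: they share group 17; the group trend gives F the larger value.
Cl > F: this pair runs against the simple trend — see the exception note.
Note the exception: Cl has a higher electron affinity than F, contrary to the simple trend — F's small 2p subshell makes the incoming electron feel strong e⁻–e⁻ repulsion, so Cl actually releases more energy on gaining an electron.
Approximate values (kJ/mol): B 27, F 328, Cl 349, Sb 103, I 295.
So from lowest to highest: B < Sb < I < F < Cl.

B, Sb, I, F, Cl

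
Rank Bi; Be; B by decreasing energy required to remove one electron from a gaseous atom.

Be > B > Bi

Be is in period 2, group 2; B is in period 2, group 13; Bi is in period 6, group 15.
Across a period the outer electron is held more tightly (higher IE₁); down a group it sits in a higher shell, more shielded, and comes off more easily.
Here both period and group differ, so the two effects have to be weighed against each other.
B > Bi: period and group pull opposite ways; the down-group shift dominates (801 vs 703 kJ/mol).
Be > B: this pair runs against the simple trend — see the exception note.
Note the exception: Be has a higher first ionization energy than B, contrary to the simple trend — removing B's lone 2p electron is easier than breaking Be's filled 2s².
Tabulated first ionization energy (kJ/mol): Be 900, B 801, Bi 703.
So from highest to lowest: Be > B > Bi.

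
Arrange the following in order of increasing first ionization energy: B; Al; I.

B is in period 2, group 13; Al is in period 3, group 13; I is in period 5, group 17.
Removing the outermost electron gets harder across a period and easier down a group.
Neither a single period nor a single group — weigh both effects.
B > Al: B sits above Al in group 13, so the down-group effect alone puts B higher.
I > B: the two effects oppose for this pair; the across-period effect wins (1008 vs 801 kJ/mol).
For reference (kJ/mol): B 801, Al 578, I 1008.
So from lowest to highest: Al < B < I.

Al < B < I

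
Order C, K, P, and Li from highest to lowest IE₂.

Li > K > C > P

IE_2 is the cost of taking one more electron from the +1 cation: C⁺ still has 3 valence electrons; K⁺ is the bare [Ar] core; P⁺ still has 4 valence electrons; Li⁺ is the bare [He] core.
Breaking into a closed-shell core is much more expensive than removing a leftover valence electron — K and Li have the largest IE_2 here.
Valence configurations: C⁺ [He]2s²2p¹, P⁺ [Ne]3s²3p².
The numbers (kJ/mol): C 2353, K 3052, P 1907, Li 7298.
Overall IE_2 order: P < C < K < Li.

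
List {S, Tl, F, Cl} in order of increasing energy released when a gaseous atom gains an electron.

Tl < S < F < Cl

F is in period 2, group 17; S is in period 3, group 16; Cl is in period 3, group 17; Tl is in period 6, group 13.
Adding an electron releases more energy for atoms nearer the top right (short of the noble gases).
Neither a single period nor a single group — weigh both effects.
S > Tl: both effects reinforce here, so S is clearly the higher of the two.
F > S: relative to S, both the across-period and down-group shifts push F's electron affinity up.
Cl > F: this pair runs against the simple trend — see the exception note.
Note the exception: Cl has a higher electron affinity than F, contrary to the simple trend — F's small 2p subshell makes the incoming electron feel strong e⁻–e⁻ repulsion, so Cl actually releases more energy on gaining an electron.
Tabulated electron affinity (kJ/mol): F 328, S 200, Cl 349, Tl 19.
So from lowest to highest: Tl < S < F < Cl.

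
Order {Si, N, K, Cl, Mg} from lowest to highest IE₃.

After 2 electrons have been removed, what remains? Si²⁺ still has 2 valence electrons; N²⁺ still has 3 valence electrons; K²⁺ is already 1 electron into the core; Cl²⁺ still has 5 valence electrons; Mg²⁺ is the bare [Ne] core.
Usually core removal costs more than valence removal, but here the competition is close: a tightly held n=2 valence electron can cost more to remove than an n=3 core electron, so the actual values have to decide it.
Valence configurations: Si²⁺ [Ne]3s², N²⁺ [He]2s²2p¹, Cl²⁺ [Ne]3s²3p³.
Tabulated IE_3 (kJ/mol): Si 3232, N 4578, K 4420, Cl 3822, Mg 7733.
Hence IE_3: Si < Cl < K < N < Mg.

Si, Cl, K, N, Mg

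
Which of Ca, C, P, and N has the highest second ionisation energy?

N

Consider each +1 ion: Ca⁺ still has 1 valence electron; C⁺ still has 3 valence electrons; P⁺ still has 4 valence electrons; N⁺ still has 4 valence electrons.
All are still removing valence electrons, so compare the +1 ions as you would atoms: IE_2 generally rises across a period (higher Z_eff) and falls down a group (larger shell), subject to the usual subshell exceptions.
Valence configurations: Ca⁺ [Ar]4s¹, C⁺ [He]2s²2p¹, P⁺ [Ne]3s²3p², N⁺ [He]2s²2p².
Tabulated IE_2 (kJ/mol): Ca 1145, C 2353, P 1907, N 2856.
Overall IE_2 order: Ca < P < C < N.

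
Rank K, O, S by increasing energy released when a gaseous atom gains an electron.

K, O, S

O is in period 2, group 16; S is in period 3, group 16; K is in period 4, group 1.
EA tends to increase across a period and decrease down a group, though the pattern is less regular than for IE or radius.
Neither a single period nor a single group — weigh both effects.
O > K: relative to K, both the across-period and down-group shifts push O's electron affinity up.
S > O: this pair runs against the simple trend — see the exception note.
Note the exception: S has a higher electron affinity than O, contrary to the simple trend — the compact 2p subshell of O repels the added electron more than S's larger 3p does.
Approximate values (kJ/mol): O 141, S 200, K 48.
So from lowest to highest: K < O < S.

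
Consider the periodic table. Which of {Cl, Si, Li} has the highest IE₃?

Li

Consider each +2 ion: Cl²⁺ still has 5 valence electrons; Si²⁺ still has 2 valence electrons; Li²⁺ is already 1 electron into the core.
Breaking into a closed-shell core is much more expensive than removing a leftover valence electron — Li has the largest IE_3 here.
Valence configurations: Cl²⁺ [Ne]3s²3p³, Si²⁺ [Ne]3s².
Tabulated IE_3 (kJ/mol): Cl 3822, Si 3232, Li 11815.
So the third ionization energies run Si < Cl < Li.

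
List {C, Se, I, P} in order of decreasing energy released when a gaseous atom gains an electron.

C is in period 2, group 14; P is in period 3, group 15; Se is in period 4, group 16; I is in period 5, group 17.
Electron affinity generally becomes more exothermic across a period toward the halogens and less exothermic down a group.
These sit on a diagonal, where the across-period and down-group effects partly cancel.
C > P: period and group pull opposite ways; the down-group shift dominates (122 vs 72 kJ/mol).
Se > C: period and group pull opposite ways; the across-period shift dominates (195 vs 122 kJ/mol).
I > Se: the two effects oppose for this pair; the across-period effect wins (295 vs 195 kJ/mol).
Tabulated electron affinity (kJ/mol): C 122, P 72, Se 195, I 295.
So from highest to lowest: I > Se > C > P.

I, Se, C, P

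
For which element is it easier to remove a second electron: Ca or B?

Ca

IE_2 is the cost of taking one more electron from the +1 cation: Ca⁺ still has 1 valence electron; B⁺ still has 2 valence electrons.
All are still removing valence electrons, so compare the +1 ions as you would atoms: IE_2 generally rises across a period (higher Z_eff) and falls down a group (larger shell), subject to the usual subshell exceptions.
Valence configurations: Ca⁺ [Ar]4s¹, B⁺ [He]2s².
Approximate IE_2 values (kJ/mol): Ca 1145, B 2427.
Putting it together, IE_2: Ca < B.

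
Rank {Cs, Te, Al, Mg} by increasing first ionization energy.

Cs, Al, Mg, Te

Mg is in period 3, group 2; Al is in period 3, group 13; Te is in period 5, group 16; Cs is in period 6, group 1.
First ionization energy rises across a period (greater Z_eff holds electrons more tightly) and falls down a group (valence electrons are farther from the nucleus).
Neither a single period nor a single group — weigh both effects.
Al > Cs: both effects reinforce here, so Al is clearly the higher of the two.
Mg > Al: this pair runs against the simple trend — see the exception note.
Te > Mg: period and group pull opposite ways; the across-period shift dominates (869 vs 738 kJ/mol).
Note the exception: Mg has a higher first ionization energy than Al, contrary to the simple trend — Al's single 3p electron is easier to remove than one from Mg's filled 3s².
Approximate values (kJ/mol): Mg 738, Al 578, Te 869, Cs 376.
So from lowest to highest: Cs < Al < Mg < Te.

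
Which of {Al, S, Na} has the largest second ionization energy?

Na

After 1 electron has been removed, what remains? Al⁺ still has 2 valence electrons; S⁺ still has 5 valence electrons; Na⁺ is the bare [Ne] core.
Core electrons are held far more tightly than valence electrons, so Na tops the IE_2 order.
Valence configurations: Al⁺ [Ne]3s², S⁺ [Ne]3s²3p³.
Tabulated IE_2 (kJ/mol): Al 1817, S 2252, Na 4562.
Putting it together, IE_2: Al < S < Na.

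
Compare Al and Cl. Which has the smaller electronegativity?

Al

Electronegativity increases across a period and decreases down a group, tracking effective nuclear charge and atomic size.
All lie in period 3, so electronegativity increases left to right.
So Al has the smaller electronegativity (Al < Cl).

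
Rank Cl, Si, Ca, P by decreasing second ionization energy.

Cl > P > Si > Ca

IE_2 is the cost of taking one more electron from the +1 cation: Cl⁺ still has 6 valence electrons; Si⁺ still has 3 valence electrons; Ca⁺ still has 1 valence electron; P⁺ still has 4 valence electrons.
All are still removing valence electrons, so compare the +1 ions as you would atoms: IE_2 generally rises across a period (higher Z_eff) and falls down a group (larger shell), subject to the usual subshell exceptions.
Valence configurations: Cl⁺ [Ne]3s²3p⁴, Si⁺ [Ne]3s²3p¹, Ca⁺ [Ar]4s¹, P⁺ [Ne]3s²3p².
Approximate IE_2 values (kJ/mol): Cl 2298, Si 1577, Ca 1145, P 1907.
Overall IE_2 order: Ca < Si < P < Cl.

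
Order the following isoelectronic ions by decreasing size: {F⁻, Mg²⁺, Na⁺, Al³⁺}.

F⁻ > Na⁺ > Mg²⁺ > Al³⁺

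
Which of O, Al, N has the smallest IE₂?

Al

Consider each +1 ion: O⁺ still has 5 valence electrons; Al⁺ still has 2 valence electrons; N⁺ still has 4 valence electrons.
All are still removing valence electrons, so compare the +1 ions as you would atoms: IE_2 generally rises across a period (higher Z_eff) and falls down a group (larger shell), subject to the usual subshell exceptions.
Valence configurations: O⁺ [He]2s²2p³, Al⁺ [Ne]3s², N⁺ [He]2s²2p².
Tabulated IE_2 (kJ/mol): O 3388, Al 1817, N 2856.
Hence IE_2: Al < N < O.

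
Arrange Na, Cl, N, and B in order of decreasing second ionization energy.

Na > N > B > Cl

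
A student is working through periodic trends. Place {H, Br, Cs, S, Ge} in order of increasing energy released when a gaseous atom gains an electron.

H is in period 1, group 1; S is in period 3, group 16; Ge is in period 4, group 14; Br is in period 4, group 17; Cs is in period 6, group 1.
EA tends to increase across a period and decrease down a group, though the pattern is less regular than for IE or radius.
Here both period and group differ, so the two effects have to be weighed against each other.
H > Cs: H sits above Cs in group 1, so the down-group effect alone puts H higher.
Ge > H: period and group pull opposite ways; the across-period shift dominates (119 vs 73 kJ/mol).
S > Ge: both effects reinforce here, so S is clearly the higher of the two.
Br > S: period and group pull opposite ways; the across-period shift dominates (325 vs 200 kJ/mol).
For reference (kJ/mol): H 73, S 200, Ge 119, Br 325, Cs 46.
So from lowest to highest: Cs < H < Ge < S < Br.

Cs < H < Ge < S < Br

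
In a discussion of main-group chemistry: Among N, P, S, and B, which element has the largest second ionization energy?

Consider each +1 ion: N⁺ still has 4 valence electrons; P⁺ still has 4 valence electrons; S⁺ still has 5 valence electrons; B⁺ still has 2 valence electrons.
All are still removing valence electrons, so compare the +1 ions as you would atoms: IE_2 generally rises across a period (higher Z_eff) and falls down a group (larger shell), subject to the usual subshell exceptions.
Valence configurations: N⁺ [He]2s²2p², P⁺ [Ne]3s²3p², S⁺ [Ne]3s²3p³, B⁺ [He]2s².
The numbers (kJ/mol): N 2856, P 1907, S 2252, B 2427.
Putting it together, IE_2: P < S < B < N.

N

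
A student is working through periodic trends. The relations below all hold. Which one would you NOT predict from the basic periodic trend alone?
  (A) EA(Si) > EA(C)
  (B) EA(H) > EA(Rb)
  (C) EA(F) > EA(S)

(A)

The general trend: electron affinity increases across a period and decreases down a group.
(A) Si (period 3, group 14) vs C (period 2, group 14): the stated order contradicts the simple trend.
(B) H (period 1, group 1) vs Rb (period 5, group 1): the stated order agrees with the simple trend.
(C) F (period 2, group 17) vs S (period 3, group 16): the stated order agrees with the simple trend.
The exception is (A): Si's larger, more diffuse 3p orbitals accept an added electron slightly more readily than C's compact 2p.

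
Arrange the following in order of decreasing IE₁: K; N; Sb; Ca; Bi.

N, Sb, Bi, Ca, K

First ionization energy rises across a period (greater Z_eff holds electrons more tightly) and falls down a group (valence electrons are farther from the nucleus).
Neither a single period nor a single group — weigh both effects.
Ca > K: Ca lies to the right of K in period 4, so the across-period effect alone puts Ca higher.
Bi > Ca: the two effects oppose for this pair; the across-period effect wins (703 vs 590 kJ/mol).
Sb > Bi: they share group 15; the group trend gives Sb the larger value.
N > Sb: N sits above Sb in group 15, so the down-group effect alone puts N higher.
For reference (kJ/mol): N 1402, K 419, Ca 590, Sb 831, Bi 703.
So from highest to lowest: N > Sb > Bi > Ca > K.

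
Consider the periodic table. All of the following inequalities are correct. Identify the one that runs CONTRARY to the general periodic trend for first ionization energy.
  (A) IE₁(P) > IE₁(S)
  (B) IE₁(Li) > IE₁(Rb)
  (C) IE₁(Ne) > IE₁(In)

The general trend: first ionization energy increases across a period and decreases down a group.
(A) P (period 3, group 15) vs S (period 3, group 16): the stated order contradicts the simple trend.
(B) Li (period 2, group 1) vs Rb (period 5, group 1): the stated order agrees with the simple trend.
(C) Ne (period 2, group 18) vs In (period 5, group 13): the stated order agrees with the simple trend.
The exception is (A): S (3p⁴) ionizes more easily than half-filled P (3p³) because the paired 3p electron in S is pushed out by e⁻–e⁻ repulsion.

(A)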